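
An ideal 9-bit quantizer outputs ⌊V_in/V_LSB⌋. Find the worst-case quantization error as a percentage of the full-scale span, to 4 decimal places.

0.1953 %

Truncating → worst-case error = 1 LSB = V_FS/2^9, so 100/512 = 0.195312 % of full scale.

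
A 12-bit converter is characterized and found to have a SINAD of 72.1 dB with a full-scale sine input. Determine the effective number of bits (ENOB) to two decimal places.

11.68 bits

ENOB = (SINAD − 1.76) / 6.02 = (72.1 − 1.76)/6.02 = 11.684.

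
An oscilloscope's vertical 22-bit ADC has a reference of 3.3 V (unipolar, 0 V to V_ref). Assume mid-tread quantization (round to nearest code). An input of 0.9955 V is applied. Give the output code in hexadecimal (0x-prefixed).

code 0x134E82 (decimal 1265282)

LSB = 3.3 V / 4194304 = 0.79 µV.
(V_in − V_low)/LSB = (0.9955 − 0) / 7.86781e-07 = 1265281.707.
So the output code is 1265282.
In hexadecimal (0x-prefixed): 0x134E82.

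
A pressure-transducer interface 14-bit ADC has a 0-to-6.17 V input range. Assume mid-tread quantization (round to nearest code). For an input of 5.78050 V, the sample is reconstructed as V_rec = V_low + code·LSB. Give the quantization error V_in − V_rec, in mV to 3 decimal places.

Step size: 6.17 V ÷ 2^14 = 376.59 µV.
(V_in − V_low)/LSB = (5.78050 − 0)/0.000376587 = 15349.7102 → code 15350 (round).
Reconstructed: 5.7806091 V.
Error = 5.78050 − 5.7806091 = -0.000109131 V = -0.109 mV.

-0.109 mV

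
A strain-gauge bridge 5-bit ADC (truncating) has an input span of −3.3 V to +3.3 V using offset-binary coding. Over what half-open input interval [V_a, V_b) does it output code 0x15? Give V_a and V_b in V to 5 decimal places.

LSB = 6.6/2^5 = 206.250 mV.
Code 0x15 = 21 decimal.
V_a = V_low + 21·LSB = 1.03125 V; V_b = V_low + 22·LSB = 1.2375 V.

[1.03125 V, 1.23750 V)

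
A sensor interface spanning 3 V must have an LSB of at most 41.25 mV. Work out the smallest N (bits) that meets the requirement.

7 bits

Number of steps required ≥ 3 V / 41.25 mV = 72.73.
Need 2^N ≥ 72.73; 2^6 = 64, 2^7 = 128.
Minimum N = 7.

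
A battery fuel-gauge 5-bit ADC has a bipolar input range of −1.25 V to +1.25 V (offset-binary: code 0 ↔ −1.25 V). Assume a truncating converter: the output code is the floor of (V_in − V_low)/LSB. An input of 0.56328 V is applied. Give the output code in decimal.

LSB = 2.5 V / 32 = 78.125 mV.
(0.56328 − (−1.25)) / 0.078125 = 23.210 LSBs.
⌊·⌋(23.210) = 23.

code 23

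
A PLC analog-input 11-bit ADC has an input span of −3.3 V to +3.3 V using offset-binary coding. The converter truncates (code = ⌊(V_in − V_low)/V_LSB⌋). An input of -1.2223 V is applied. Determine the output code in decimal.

code 644

LSB = 6.6 V / 2048 = 3.223 mV.
(-1.2223 − (−3.3)) / 0.00322266 = 644.717 LSBs.
⌊·⌋(644.717) = 644.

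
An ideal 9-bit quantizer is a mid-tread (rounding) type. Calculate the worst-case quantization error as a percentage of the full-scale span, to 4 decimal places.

Rounding → worst-case error = ½ LSB = V_FS/2^10, so 100/1024 = 0.0976562 % of full scale.

0.0977 %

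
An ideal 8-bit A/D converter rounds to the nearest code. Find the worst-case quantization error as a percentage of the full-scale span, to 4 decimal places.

Rounding → worst-case error = ½ LSB = V_FS/2^9, so 100/512 = 0.195312 % of full scale.

0.1953 %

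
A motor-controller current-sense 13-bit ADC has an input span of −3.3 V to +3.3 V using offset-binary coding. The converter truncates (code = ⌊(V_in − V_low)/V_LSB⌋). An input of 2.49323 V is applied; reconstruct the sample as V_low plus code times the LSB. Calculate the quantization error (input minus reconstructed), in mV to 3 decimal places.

Step size: 6.6 V ÷ 2^13 = 0.806 mV.
Scaled input = 7190.6273 LSBs, so code = 7190.
Code 7190 maps back to (−3.3) + 7190×0.000805664 V = 2.4927246 V.
V_in − V_rec = 0.000505391 V = 0.505 mV.

0.505 mV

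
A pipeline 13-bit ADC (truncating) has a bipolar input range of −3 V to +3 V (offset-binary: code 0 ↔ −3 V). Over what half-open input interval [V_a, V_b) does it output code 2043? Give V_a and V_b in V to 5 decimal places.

LSB = 6/2^13 = 0.732 mV.
V_a = V_low + 2043·LSB = -1.50366 V; V_b = V_low + 2044·LSB = -1.50293 V.

[-1.50366 V, -1.50293 V)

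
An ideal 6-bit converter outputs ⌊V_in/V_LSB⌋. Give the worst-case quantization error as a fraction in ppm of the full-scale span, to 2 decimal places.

Truncating → worst-case error = 1 LSB = V_FS/2^6, so 1e+06/64 = 15625 ppm of full scale.

15625.00 ppm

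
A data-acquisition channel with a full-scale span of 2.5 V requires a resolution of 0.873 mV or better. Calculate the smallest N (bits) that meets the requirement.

12 bits

Number of steps required ≥ 2.5 V / 0.873 mV = 2863.69.
Need 2^N ≥ 2863.69; 2^11 = 2048, 2^12 = 4096.
Minimum N = 12.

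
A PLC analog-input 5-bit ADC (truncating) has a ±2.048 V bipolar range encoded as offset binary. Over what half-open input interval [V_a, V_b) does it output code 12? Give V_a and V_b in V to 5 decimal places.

LSB = 4.096/2^5 = 128.000 mV.
V_a = V_low + 12·LSB = -0.512 V; V_b = V_low + 13·LSB = -0.384 V.

[-0.51200 V, -0.38400 V)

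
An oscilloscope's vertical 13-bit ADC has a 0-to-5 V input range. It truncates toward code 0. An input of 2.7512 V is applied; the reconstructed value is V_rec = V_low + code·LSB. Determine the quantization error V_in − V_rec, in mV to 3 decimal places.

0.346 mV

LSB = 5/2^13 = 0.610 mV.
(2.7512 − 0)/0.000610352 = 4507.5661; ⌊·⌋ gives code 4507.
Reconstructed: 2.7508545 V.
V_in − V_rec = 0.000345508 V = 0.346 mV.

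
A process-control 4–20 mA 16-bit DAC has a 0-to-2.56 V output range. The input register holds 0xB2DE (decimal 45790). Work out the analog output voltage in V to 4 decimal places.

1.7887 V

LSB = 2.56 V / 2^16 = 39.06 µV.
Code 0xB2DE = 45790 decimal.
V_out = 0 + 45790 × 3.90625e-05 V = 1.78867 V.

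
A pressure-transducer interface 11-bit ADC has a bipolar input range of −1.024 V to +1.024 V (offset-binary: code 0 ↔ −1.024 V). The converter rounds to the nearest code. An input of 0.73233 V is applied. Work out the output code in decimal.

code 1756

Full-scale span = 2.048 V; LSB = 2.048/2^11 = 1.000 mV.
Input sits at 1756.330 steps above V_low.
round(1756.330) = 1756.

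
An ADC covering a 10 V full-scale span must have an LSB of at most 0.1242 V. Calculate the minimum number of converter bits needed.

7 bits

Number of steps required ≥ 10 V / 0.1242 V = 80.52.
Need 2^N ≥ 80.52; 2^6 = 64, 2^7 = 128.
Minimum N = 7.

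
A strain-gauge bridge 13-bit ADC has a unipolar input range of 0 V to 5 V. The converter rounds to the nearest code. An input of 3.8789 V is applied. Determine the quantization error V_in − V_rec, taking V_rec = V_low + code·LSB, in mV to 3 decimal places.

0.116 mV

One LSB is 5 V / 8192 = 0.610 mV.
Scaled input = 6355.1898 LSBs, so code = 6355.
Code 6355 maps back to 0 + 6355×0.000610352 V = 3.8787842 V.
Difference: 0.00011582 V → 0.116 mV.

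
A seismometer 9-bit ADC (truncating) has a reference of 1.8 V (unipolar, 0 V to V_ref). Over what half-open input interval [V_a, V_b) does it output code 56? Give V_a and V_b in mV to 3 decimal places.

[196.875 mV, 200.391 mV)

LSB = 1.8/2^9 = 3.516 mV.
V_a = V_low + 56·LSB = 0.196875 V; V_b = V_low + 57·LSB = 0.200391 V.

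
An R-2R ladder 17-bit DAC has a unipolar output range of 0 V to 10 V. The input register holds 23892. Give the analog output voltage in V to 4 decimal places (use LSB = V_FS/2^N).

1.8228 V

LSB = 10 V / 2^17 = 76.29 µV.
V_out = 0 + 23892 × 7.62939e-05 V = 1.82281 V.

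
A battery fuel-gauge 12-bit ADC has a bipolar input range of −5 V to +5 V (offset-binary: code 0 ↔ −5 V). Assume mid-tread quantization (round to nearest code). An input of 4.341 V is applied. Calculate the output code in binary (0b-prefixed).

LSB = 10 V / 4096 = 2.441 mV.
Input sits at 3826.074 steps above V_low.
So the output code is 3826.
In binary (0b-prefixed): 0b111011110010.

code 0b111011110010 (decimal 3826)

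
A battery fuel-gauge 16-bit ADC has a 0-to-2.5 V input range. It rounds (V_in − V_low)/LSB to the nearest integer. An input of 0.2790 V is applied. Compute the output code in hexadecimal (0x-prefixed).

code 0x1C92 (decimal 7314)

Full-scale span = 2.5 V; LSB = 2.5/2^16 = 38.15 µV.
(0.2790 − 0) / 3.8147e-05 = 7313.818 LSBs.
So the output code is 7314.
In hexadecimal (0x-prefixed): 0x1C92.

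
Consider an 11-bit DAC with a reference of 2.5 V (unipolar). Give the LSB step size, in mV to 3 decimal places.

Full-scale span = 2.5 V.
LSB = 2.5 / 2^11 = 2.5 / 2048 = 0.0012207 V = 1.221 mV.

1.221 mV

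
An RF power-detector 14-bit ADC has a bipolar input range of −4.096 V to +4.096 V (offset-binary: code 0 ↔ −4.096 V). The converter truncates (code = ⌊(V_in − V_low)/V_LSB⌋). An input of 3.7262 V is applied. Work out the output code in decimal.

code 15644

With 16384 levels over 8.192 V, one step is 0.500 mV.
Input sits at 15644.400 steps above V_low.
⌊·⌋(15644.400) = 15644.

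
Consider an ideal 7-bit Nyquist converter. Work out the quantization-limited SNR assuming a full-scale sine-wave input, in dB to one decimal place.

SNR ≈ 6.02·N + 1.76 dB = 6.02·7 + 1.76 = 43.90 dB.

43.9 dB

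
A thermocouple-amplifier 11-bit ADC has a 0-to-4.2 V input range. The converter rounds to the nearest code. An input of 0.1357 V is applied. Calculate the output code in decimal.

LSB = 4.2 V / 2048 = 2.051 mV.
(0.1357 − 0) / 0.00205078 = 66.170 LSBs.
round(66.170) = 66.

code 66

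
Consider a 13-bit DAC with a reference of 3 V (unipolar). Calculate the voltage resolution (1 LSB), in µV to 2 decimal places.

Full-scale span = 3 V.
LSB = 3 / 2^13 = 3 / 8192 = 0.000366211 V = 366.21 µV.

366.21 µV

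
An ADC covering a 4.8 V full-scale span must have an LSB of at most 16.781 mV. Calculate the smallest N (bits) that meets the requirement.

9 bits

Number of steps required ≥ 4.8 V / 16.781 mV = 286.04.
Need 2^N ≥ 286.04; 2^8 = 256, 2^9 = 512.
Minimum N = 9.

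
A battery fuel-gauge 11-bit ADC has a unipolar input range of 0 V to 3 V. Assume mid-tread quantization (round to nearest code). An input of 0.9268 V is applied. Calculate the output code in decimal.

code 633

Full-scale span = 3 V; LSB = 3/2^11 = 1.465 mV.
Input sits at 632.695 steps above V_low.
round(632.695) = 633.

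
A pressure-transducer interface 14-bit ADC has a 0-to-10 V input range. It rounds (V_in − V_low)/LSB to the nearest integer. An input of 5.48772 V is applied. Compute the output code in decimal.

code 8991

With 16384 levels over 10 V, one step is 0.610 mV.
(5.48772 − 0) / 0.000610352 = 8991.080 LSBs.
Round → code 8991.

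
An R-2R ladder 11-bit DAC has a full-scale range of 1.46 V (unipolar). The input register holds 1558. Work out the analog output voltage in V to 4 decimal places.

LSB = 1.46 V / 2^11 = 0.713 mV.
V_out = 0 + 1558 × 0.000712891 V = 1.11068 V.

1.1107 V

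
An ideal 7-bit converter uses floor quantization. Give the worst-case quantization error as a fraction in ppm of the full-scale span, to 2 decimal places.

Truncating → worst-case error = 1 LSB = V_FS/2^7, so 1e+06/128 = 7812.5 ppm of full scale.

7812.50 ppm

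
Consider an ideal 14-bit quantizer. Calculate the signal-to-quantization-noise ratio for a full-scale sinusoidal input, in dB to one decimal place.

SNR ≈ 6.02·N + 1.76 dB = 6.02·14 + 1.76 = 86.04 dB.

86.0 dB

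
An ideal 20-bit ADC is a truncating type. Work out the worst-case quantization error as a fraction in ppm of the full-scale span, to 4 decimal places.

0.9537 ppm

Truncating → worst-case error = 1 LSB = V_FS/2^20, so 1e+06/1048576 = 0.953674 ppm of full scale.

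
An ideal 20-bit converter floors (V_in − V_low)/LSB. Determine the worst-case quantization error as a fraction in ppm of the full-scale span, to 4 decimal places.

0.9537 ppm

Truncating → worst-case error = 1 LSB = V_FS/2^20, so 1e+06/1048576 = 0.953674 ppm of full scale.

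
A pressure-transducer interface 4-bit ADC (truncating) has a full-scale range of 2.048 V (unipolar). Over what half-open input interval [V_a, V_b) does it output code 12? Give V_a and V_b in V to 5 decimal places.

[1.53600 V, 1.66400 V)

LSB = 2.048/2^4 = 128.000 mV.
V_a = V_low + 12·LSB = 1.536 V; V_b = V_low + 13·LSB = 1.664 V.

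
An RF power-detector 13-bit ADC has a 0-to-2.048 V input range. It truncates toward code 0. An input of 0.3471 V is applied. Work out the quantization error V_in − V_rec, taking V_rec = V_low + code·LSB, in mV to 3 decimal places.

One LSB is 2.048 V / 8192 = 250.00 µV.
(0.3471 − 0)/0.00025 = 1388.4000; ⌊·⌋ gives code 1388.
V_rec = 0 + 1388·0.00025 = 0.347 V.
V_in − V_rec = 0.0001 V = 0.100 mV.

0.100 mV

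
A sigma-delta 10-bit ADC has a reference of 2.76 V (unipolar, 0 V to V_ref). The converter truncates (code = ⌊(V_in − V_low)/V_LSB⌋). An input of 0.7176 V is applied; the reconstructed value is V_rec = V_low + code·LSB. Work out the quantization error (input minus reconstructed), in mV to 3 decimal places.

0.647 mV

Step size: 2.76 V ÷ 2^10 = 2.695 mV.
(V_in − V_low)/LSB = (0.7176 − 0)/0.00269531 = 266.2400 → code 266 (floor).
Reconstructed: 0.71695312 V.
V_in − V_rec = 0.000646875 V = 0.647 mV.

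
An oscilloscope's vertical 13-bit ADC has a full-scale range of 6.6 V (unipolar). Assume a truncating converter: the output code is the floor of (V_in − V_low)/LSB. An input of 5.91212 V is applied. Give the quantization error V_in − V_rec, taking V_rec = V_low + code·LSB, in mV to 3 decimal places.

LSB = 6.6/2^13 = 0.806 mV.
(5.91212 − 0)/0.000805664 = 7338.1950; ⌊·⌋ gives code 7338.
V_rec = 0 + 7338·0.000805664 = 5.9119629 V.
Error = 5.91212 − 5.9119629 = 0.000157109 V = 0.157 mV.

0.157 mV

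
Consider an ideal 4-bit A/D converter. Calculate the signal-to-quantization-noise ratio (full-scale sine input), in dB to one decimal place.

25.8 dB

SNR ≈ 6.02·N + 1.76 dB = 6.02·4 + 1.76 = 25.84 dB.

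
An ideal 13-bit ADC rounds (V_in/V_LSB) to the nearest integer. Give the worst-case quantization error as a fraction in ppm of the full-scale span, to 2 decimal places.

61.04 ppm

Rounding → worst-case error = ½ LSB = V_FS/2^14, so 1e+06/16384 = 61.0352 ppm of full scale.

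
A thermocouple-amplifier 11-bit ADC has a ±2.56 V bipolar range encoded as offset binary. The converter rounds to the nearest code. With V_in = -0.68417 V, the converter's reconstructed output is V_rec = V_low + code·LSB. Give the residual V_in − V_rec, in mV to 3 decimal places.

Step size: 5.12 V ÷ 2^11 = 2.500 mV.
(V_in − V_low)/LSB = (-0.68417 − (−2.56))/0.0025 = 750.3320 → code 750 (round).
Reconstructed: -0.685 V.
Error = -0.68417 − (−0.685) = 0.00083 V = 0.830 mV.

0.830 mV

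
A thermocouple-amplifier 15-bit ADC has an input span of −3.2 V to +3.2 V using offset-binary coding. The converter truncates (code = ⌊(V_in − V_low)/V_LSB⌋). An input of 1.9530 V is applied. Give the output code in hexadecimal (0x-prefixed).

code 0x670F (decimal 26383)

Full-scale span = 6.4 V; LSB = 6.4/2^15 = 195.31 µV.
(1.9530 − (−3.2)) / 0.000195313 = 26383.360 LSBs.
Floor → code 26383.
In hexadecimal (0x-prefixed): 0x670F.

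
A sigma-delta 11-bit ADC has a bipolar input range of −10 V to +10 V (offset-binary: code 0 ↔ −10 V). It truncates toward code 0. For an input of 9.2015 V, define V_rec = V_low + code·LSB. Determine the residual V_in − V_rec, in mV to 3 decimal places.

2.281 mV

Step size: 20 V ÷ 2^11 = 9.766 mV.
(V_in − V_low)/LSB = (9.2015 − (−10))/0.00976562 = 1966.2336 → code 1966 (floor).
Code 1966 maps back to (−10) + 1966×0.00976562 V = 9.1992188 V.
Difference: 0.00228125 V → 2.281 mV.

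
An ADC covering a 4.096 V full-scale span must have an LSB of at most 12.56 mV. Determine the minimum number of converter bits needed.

Number of steps required ≥ 4.096 V / 12.56 mV = 326.11.
Need 2^N ≥ 326.11; 2^8 = 256, 2^9 = 512.
Minimum N = 9.

9 bits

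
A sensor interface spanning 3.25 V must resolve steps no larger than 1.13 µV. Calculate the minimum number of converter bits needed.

22 bits

Number of steps required ≥ 3.25 V / 1.13 µV = 2876106.19.
Need 2^N ≥ 2876106.19; 2^21 = 2097152, 2^22 = 4194304.
Minimum N = 22.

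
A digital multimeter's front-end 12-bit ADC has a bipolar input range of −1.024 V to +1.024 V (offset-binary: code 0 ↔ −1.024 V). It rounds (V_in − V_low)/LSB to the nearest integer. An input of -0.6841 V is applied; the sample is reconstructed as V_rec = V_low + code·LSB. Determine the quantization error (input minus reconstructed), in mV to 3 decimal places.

Step size: 2.048 V ÷ 2^12 = 0.500 mV.
(-0.6841 − (−1.024))/0.0005 = 679.8000; round gives code 680.
V_rec = (−1.024) + 680·0.0005 = -0.684 V.
Error = -0.6841 − (−0.684) = -0.0001 V = -0.100 mV.

-0.100 mV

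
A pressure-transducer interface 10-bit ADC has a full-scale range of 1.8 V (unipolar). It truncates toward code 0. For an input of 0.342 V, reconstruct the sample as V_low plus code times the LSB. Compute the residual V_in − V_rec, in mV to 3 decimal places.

Step size: 1.8 V ÷ 2^10 = 1.758 mV.
Scaled input = 194.5600 LSBs, so code = 194.
Code 194 maps back to 0 + 194×0.00175781 V = 0.34101562 V.
Difference: 0.000984375 V → 0.984 mV.

0.984 mV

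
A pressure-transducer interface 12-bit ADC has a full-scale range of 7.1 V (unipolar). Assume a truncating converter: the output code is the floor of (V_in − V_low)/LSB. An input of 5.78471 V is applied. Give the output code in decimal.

Full-scale span = 7.1 V; LSB = 7.1/2^12 = 1.733 mV.
(V_in − V_low)/LSB = (5.78471 − 0) / 0.0017334 = 3337.207.
So the output code is 3337.

code 3337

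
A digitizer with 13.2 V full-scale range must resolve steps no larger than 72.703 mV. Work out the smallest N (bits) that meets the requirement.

8 bits

Number of steps required ≥ 13.2 V / 72.703 mV = 181.56.
Need 2^N ≥ 181.56; 2^7 = 128, 2^8 = 256.
Minimum N = 8.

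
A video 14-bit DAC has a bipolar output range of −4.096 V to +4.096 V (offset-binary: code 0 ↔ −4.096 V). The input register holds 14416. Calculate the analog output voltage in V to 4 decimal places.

3.1120 V

LSB = 8.192 V / 2^14 = 0.500 mV.
V_out = (−4.096) + 14416 × 0.0005 V = 3.112 V.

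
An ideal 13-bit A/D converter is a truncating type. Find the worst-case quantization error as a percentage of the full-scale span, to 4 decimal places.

0.0122 %

Truncating → worst-case error = 1 LSB = V_FS/2^13, so 100/8192 = 0.012207 % of full scale.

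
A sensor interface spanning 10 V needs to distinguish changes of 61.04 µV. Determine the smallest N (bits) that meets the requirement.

Number of steps required ≥ 10 V / 61.04 µV = 163827.00.
Need 2^N ≥ 163827.00; 2^17 = 131072, 2^18 = 262144.
Minimum N = 18.

18 bits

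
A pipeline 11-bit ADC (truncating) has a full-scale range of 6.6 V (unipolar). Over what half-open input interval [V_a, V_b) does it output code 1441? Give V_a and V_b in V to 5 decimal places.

LSB = 6.6/2^11 = 3.223 mV.
V_a = V_low + 1441·LSB = 4.64385 V; V_b = V_low + 1442·LSB = 4.64707 V.

[4.64385 V, 4.64707 V)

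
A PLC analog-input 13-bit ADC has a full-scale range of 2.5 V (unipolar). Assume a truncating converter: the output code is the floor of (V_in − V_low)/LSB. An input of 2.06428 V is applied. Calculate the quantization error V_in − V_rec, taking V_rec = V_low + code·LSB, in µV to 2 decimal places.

71.02 µV

LSB = 2.5/2^13 = 305.18 µV.
(V_in − V_low)/LSB = (2.06428 − 0)/0.000305176 = 6764.2327 → code 6764 (floor).
Code 6764 maps back to 0 + 6764×0.000305176 V = 2.064209 V.
Error = 2.06428 − 2.064209 = 7.10156e-05 V = 71.02 µV.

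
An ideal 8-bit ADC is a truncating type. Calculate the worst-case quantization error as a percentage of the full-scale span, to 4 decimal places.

0.3906 %

Truncating → worst-case error = 1 LSB = V_FS/2^8, so 100/256 = 0.390625 % of full scale.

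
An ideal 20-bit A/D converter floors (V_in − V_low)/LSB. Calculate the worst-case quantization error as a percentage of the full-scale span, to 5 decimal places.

Truncating → worst-case error = 1 LSB = V_FS/2^20, so 100/1048576 = 9.53674e-05 % of full scale.

0.00010 %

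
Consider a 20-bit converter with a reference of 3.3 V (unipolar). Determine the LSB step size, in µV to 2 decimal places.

3.15 µV

Full-scale span = 3.3 V.
LSB = 3.3 / 2^20 = 3.3 / 1048576 = 3.14713e-06 V = 3.15 µV.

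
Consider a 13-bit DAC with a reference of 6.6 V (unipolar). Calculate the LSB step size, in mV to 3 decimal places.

Full-scale span = 6.6 V.
LSB = 6.6 / 2^13 = 6.6 / 8192 = 0.000805664 V = 0.806 mV.

0.806 mV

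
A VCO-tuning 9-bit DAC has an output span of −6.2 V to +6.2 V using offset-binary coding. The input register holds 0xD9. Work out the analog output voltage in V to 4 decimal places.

-0.9445 V

LSB = 12.4 V / 2^9 = 24.219 mV.
Code 0xD9 = 217 decimal.
V_out = (−6.2) + 217 × 0.0242188 V = -0.944531 V.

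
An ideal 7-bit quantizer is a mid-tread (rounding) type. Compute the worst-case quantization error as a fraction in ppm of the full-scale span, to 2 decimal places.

Rounding → worst-case error = ½ LSB = V_FS/2^8, so 1e+06/256 = 3906.25 ppm of full scale.

3906.25 ppm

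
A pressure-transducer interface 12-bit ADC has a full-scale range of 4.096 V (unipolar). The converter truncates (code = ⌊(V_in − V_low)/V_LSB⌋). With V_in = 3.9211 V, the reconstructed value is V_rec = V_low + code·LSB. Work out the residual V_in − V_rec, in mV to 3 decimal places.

One LSB is 4.096 V / 4096 = 1.000 mV.
(V_in − V_low)/LSB = (3.9211 − 0)/0.001 = 3921.1000 → code 3921 (floor).
V_rec = 0 + 3921·0.001 = 3.921 V.
Difference: 0.0001 V → 0.100 mV.

0.100 mV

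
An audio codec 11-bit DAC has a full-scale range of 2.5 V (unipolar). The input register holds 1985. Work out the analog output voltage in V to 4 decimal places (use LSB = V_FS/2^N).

2.4231 V

LSB = 2.5 V / 2^11 = 1.221 mV.
V_out = 0 + 1985 × 0.0012207 V = 2.4231 V.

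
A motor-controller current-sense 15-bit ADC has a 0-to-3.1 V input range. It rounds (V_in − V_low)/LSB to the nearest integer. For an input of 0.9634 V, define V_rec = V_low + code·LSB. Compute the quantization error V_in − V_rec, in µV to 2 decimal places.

42.46 µV

LSB = 3.1/2^15 = 94.60 µV.
Scaled input = 10183.4488 LSBs, so code = 10183.
Reconstructed: 0.96335754 V.
Difference: 4.24561e-05 V → 42.46 µV.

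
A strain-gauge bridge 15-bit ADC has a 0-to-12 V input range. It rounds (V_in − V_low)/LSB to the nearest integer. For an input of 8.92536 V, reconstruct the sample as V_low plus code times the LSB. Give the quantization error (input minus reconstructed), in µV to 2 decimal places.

67.03 µV

LSB = 12/2^15 = 366.21 µV.
Scaled input = 24372.1830 LSBs, so code = 24372.
Code 24372 maps back to 0 + 24372×0.000366211 V = 8.925293 V.
Difference: 6.70313e-05 V → 67.03 µV.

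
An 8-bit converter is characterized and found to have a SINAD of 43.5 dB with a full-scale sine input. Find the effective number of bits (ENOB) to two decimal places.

6.93 bits

ENOB = (SINAD − 1.76) / 6.02 = (43.5 − 1.76)/6.02 = 6.934.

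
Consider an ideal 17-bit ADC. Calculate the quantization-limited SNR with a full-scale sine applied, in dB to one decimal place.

SNR ≈ 6.02·N + 1.76 dB = 6.02·17 + 1.76 = 104.10 dB.

104.1 dB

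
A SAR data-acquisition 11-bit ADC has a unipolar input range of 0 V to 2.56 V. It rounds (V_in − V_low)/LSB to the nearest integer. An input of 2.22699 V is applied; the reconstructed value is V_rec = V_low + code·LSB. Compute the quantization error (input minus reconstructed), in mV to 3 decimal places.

LSB = 2.56/2^11 = 1.250 mV.
(2.22699 − 0)/0.00125 = 1781.5920; round gives code 1782.
V_rec = 0 + 1782·0.00125 = 2.2275 V.
Difference: -0.00051 V → -0.510 mV.

-0.510 mV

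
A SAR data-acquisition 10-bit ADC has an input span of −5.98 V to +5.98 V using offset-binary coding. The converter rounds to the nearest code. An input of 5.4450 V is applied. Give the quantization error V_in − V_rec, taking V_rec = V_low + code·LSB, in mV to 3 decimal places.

2.266 mV

LSB = 11.96/2^10 = 11.680 mV.
(5.4450 − (−5.98))/0.0116797 = 978.1940; round gives code 978.
Code 978 maps back to (−5.98) + 978×0.0116797 V = 5.4427344 V.
Error = 5.4450 − 5.4427344 = 0.00226562 V = 2.266 mV.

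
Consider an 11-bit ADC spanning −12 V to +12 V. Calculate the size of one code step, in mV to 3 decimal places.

11.719 mV

Full-scale span = 24 V.
LSB = 24 / 2^11 = 24 / 2048 = 0.0117188 V = 11.719 mV.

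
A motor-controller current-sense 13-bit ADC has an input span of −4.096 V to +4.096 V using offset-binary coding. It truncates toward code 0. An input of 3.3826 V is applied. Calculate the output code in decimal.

Full-scale span = 8.192 V; LSB = 8.192/2^13 = 1.000 mV.
(V_in − V_low)/LSB = (3.3826 − (−4.096)) / 0.001 = 7478.600.
Floor → code 7478.

code 7478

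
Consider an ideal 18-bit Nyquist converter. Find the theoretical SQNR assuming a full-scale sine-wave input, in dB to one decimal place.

SNR ≈ 6.02·N + 1.76 dB = 6.02·18 + 1.76 = 110.12 dB.

110.1 dB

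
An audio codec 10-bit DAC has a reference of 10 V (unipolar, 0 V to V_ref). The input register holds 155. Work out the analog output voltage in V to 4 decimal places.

1.5137 V

LSB = 10 V / 2^10 = 9.766 mV.
V_out = 0 + 155 × 0.00976562 V = 1.51367 V.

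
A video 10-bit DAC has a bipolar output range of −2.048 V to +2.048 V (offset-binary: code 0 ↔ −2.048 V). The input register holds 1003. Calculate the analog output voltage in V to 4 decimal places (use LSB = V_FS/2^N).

LSB = 4.096 V / 2^10 = 4.000 mV.
V_out = (−2.048) + 1003 × 0.004 V = 1.964 V.

1.9640 V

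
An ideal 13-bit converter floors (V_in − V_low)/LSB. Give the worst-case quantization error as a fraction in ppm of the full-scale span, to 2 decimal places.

122.07 ppm

Truncating → worst-case error = 1 LSB = V_FS/2^13, so 1e+06/8192 = 122.07 ppm of full scale.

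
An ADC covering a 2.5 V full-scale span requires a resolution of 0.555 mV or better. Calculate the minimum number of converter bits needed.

13 bits

Number of steps required ≥ 2.5 V / 0.555 mV = 4504.50.
Need 2^N ≥ 4504.50; 2^12 = 4096, 2^13 = 8192.
Minimum N = 13.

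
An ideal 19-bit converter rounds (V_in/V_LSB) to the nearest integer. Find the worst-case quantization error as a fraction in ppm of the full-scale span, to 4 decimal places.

Rounding → worst-case error = ½ LSB = V_FS/2^20, so 1e+06/1048576 = 0.953674 ppm of full scale.

0.9537 ppm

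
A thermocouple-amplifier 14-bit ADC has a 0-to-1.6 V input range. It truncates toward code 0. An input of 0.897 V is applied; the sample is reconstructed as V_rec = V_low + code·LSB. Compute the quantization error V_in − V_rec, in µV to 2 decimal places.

LSB = 1.6/2^14 = 97.66 µV.
(V_in − V_low)/LSB = (0.897 − 0)/9.76563e-05 = 9185.2800 → code 9185 (floor).
Reconstructed: 0.89697266 V.
Difference: 2.73438e-05 V → 27.34 µV.

27.34 µV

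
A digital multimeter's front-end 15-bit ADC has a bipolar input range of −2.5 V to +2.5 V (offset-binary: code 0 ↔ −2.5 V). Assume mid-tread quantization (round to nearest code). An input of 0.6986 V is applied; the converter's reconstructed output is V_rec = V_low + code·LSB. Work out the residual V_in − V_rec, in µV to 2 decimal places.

LSB = 5/2^15 = 152.59 µV.
Scaled input = 20962.3450 LSBs, so code = 20962.
V_rec = (−2.5) + 20962·0.000152588 = 0.69854736 V.
Error = 0.6986 − 0.69854736 = 5.26367e-05 V = 52.64 µV.

52.64 µV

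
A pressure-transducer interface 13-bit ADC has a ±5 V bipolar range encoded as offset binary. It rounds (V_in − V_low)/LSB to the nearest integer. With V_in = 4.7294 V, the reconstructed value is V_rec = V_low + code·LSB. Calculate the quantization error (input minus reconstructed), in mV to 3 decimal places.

0.396 mV

Step size: 10 V ÷ 2^13 = 1.221 mV.
(4.7294 − (−5))/0.0012207 = 7970.3245; round gives code 7970.
Code 7970 maps back to (−5) + 7970×0.0012207 V = 4.7290039 V.
Difference: 0.000396094 V → 0.396 mV.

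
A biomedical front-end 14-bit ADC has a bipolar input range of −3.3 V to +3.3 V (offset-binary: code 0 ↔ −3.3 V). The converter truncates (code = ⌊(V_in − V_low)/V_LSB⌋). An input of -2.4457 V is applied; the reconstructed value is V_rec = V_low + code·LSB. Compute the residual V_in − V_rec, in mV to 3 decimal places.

0.296 mV

Step size: 6.6 V ÷ 2^14 = 402.83 µV.
(-2.4457 − (−3.3))/0.000402832 = 2120.7350; ⌊·⌋ gives code 2120.
V_rec = (−3.3) + 2120·0.000402832 = -2.4459961 V.
Difference: 0.000296094 V → 0.296 mV.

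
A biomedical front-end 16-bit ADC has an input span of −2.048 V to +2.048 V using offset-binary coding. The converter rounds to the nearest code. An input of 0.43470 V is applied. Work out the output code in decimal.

LSB = 4.096 V / 65536 = 62.50 µV.
(0.43470 − (−2.048)) / 6.25e-05 = 39723.200 LSBs.
round(39723.200) = 39723.

code 39723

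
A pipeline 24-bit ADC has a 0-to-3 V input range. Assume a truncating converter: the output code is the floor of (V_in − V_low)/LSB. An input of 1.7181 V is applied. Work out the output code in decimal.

code 9608311

With 16777216 levels over 3 V, one step is 0.18 µV.
(1.7181 − 0) / 1.78814e-07 = 9608311.603 LSBs.
Floor → code 9608311.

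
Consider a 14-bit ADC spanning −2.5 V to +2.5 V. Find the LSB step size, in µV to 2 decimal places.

Full-scale span = 5 V.
LSB = 5 / 2^14 = 5 / 16384 = 0.000305176 V = 305.18 µV.

305.18 µV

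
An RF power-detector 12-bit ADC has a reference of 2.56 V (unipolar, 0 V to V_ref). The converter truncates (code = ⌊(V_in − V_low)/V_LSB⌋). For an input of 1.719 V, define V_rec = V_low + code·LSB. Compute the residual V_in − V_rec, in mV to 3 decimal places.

0.250 mV

LSB = 2.56/2^12 = 0.625 mV.
Scaled input = 2750.4000 LSBs, so code = 2750.
V_rec = 0 + 2750·0.000625 = 1.71875 V.
Error = 1.719 − 1.71875 = 0.00025 V = 0.250 mV.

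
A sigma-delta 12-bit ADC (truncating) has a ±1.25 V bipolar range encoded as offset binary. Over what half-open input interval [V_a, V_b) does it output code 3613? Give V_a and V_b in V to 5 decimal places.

LSB = 2.5/2^12 = 0.610 mV.
V_a = V_low + 3613·LSB = 0.9552 V; V_b = V_low + 3614·LSB = 0.955811 V.

[0.95520 V, 0.95581 V)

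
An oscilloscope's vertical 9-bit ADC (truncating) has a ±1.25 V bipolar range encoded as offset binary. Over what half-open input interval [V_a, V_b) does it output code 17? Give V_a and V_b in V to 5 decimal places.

[-1.16699 V, -1.16211 V)

LSB = 2.5/2^9 = 4.883 mV.
V_a = V_low + 17·LSB = -1.16699 V; V_b = V_low + 18·LSB = -1.16211 V.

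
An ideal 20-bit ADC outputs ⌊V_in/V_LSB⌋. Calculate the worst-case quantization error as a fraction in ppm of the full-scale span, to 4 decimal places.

0.9537 ppm

Truncating → worst-case error = 1 LSB = V_FS/2^20, so 1e+06/1048576 = 0.953674 ppm of full scale.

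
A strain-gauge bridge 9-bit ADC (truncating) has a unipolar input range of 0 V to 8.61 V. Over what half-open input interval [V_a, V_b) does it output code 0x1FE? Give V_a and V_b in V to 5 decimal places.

LSB = 8.61/2^9 = 16.816 mV.
Code 0x1FE = 510 decimal.
V_a = V_low + 510·LSB = 8.57637 V; V_b = V_low + 511·LSB = 8.59318 V.

[8.57637 V, 8.59318 V)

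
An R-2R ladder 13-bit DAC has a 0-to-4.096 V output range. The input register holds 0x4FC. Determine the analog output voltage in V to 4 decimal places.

0.6380 V

LSB = 4.096 V / 2^13 = 0.500 mV.
Code 0x4FC = 1276 decimal.
V_out = 0 + 1276 × 0.0005 V = 0.638 V.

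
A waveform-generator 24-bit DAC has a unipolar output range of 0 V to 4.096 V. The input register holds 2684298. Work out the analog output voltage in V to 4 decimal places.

LSB = 4.096 V / 2^24 = 0.24 µV.
V_out = 0 + 2684298 × 2.44141e-07 V = 0.655346 V.

0.6553 V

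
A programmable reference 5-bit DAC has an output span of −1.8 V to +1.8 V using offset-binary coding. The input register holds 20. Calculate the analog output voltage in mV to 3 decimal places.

LSB = 3.6 V / 2^5 = 112.500 mV.
V_out = (−1.8) + 20 × 0.1125 V = 0.45 V.
= 450.000 mV.

450.000 mV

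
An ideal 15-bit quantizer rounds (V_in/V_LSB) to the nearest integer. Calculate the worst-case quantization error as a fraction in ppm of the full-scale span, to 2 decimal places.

15.26 ppm

Rounding → worst-case error = ½ LSB = V_FS/2^16, so 1e+06/65536 = 15.2588 ppm of full scale.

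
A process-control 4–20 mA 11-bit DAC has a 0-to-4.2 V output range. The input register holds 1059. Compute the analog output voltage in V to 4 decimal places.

2.1718 V

LSB = 4.2 V / 2^11 = 2.051 mV.
V_out = 0 + 1059 × 0.00205078 V = 2.17178 V.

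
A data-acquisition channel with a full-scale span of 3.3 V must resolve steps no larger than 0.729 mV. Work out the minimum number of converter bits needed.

Number of steps required ≥ 3.3 V / 0.729 mV = 4526.75.
Need 2^N ≥ 4526.75; 2^12 = 4096, 2^13 = 8192.
Minimum N = 13.

13 bits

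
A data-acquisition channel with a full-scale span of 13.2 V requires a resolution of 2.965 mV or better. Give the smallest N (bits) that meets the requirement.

13 bits

Number of steps required ≥ 13.2 V / 2.965 mV = 4451.94.
Need 2^N ≥ 4451.94; 2^12 = 4096, 2^13 = 8192.
Minimum N = 13.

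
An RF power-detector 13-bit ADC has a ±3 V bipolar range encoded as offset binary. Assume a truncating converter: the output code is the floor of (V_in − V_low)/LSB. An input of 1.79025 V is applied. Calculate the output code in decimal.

code 6540

LSB = 6 V / 8192 = 0.732 mV.
Input sits at 6540.288 steps above V_low.
Floor → code 6540.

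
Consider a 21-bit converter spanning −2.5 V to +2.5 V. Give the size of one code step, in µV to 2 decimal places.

2.38 µV

Full-scale span = 5 V.
LSB = 5 / 2^21 = 5 / 2097152 = 2.38419e-06 V = 2.38 µV.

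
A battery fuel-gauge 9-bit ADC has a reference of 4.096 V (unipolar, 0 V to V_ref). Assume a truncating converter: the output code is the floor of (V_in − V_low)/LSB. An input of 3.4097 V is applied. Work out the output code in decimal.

With 512 levels over 4.096 V, one step is 8.000 mV.
(3.4097 − 0) / 0.008 = 426.212 LSBs.
⌊·⌋(426.212) = 426.

code 426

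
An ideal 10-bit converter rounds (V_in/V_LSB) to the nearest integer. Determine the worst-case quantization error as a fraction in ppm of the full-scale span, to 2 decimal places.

Rounding → worst-case error = ½ LSB = V_FS/2^11, so 1e+06/2048 = 488.281 ppm of full scale.

488.28 ppm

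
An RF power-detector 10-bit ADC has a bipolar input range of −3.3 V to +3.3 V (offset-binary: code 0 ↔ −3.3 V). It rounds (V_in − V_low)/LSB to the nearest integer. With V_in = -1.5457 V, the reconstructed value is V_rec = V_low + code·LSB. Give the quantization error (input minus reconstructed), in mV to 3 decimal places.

1.175 mV

Step size: 6.6 V ÷ 2^10 = 6.445 mV.
(V_in − V_low)/LSB = (-1.5457 − (−3.3))/0.00644531 = 272.1823 → code 272 (round).
Code 272 maps back to (−3.3) + 272×0.00644531 V = -1.546875 V.
Difference: 0.001175 V → 1.175 mV.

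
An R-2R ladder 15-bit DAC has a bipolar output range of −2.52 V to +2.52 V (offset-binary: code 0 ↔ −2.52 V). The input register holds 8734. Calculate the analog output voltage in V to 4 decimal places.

LSB = 5.04 V / 2^15 = 153.81 µV.
V_out = (−2.52) + 8734 × 0.000153809 V = -1.17664 V.

-1.1766 V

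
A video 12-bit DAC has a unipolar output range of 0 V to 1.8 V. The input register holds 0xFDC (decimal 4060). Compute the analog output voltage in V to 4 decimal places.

1.7842 V

LSB = 1.8 V / 2^12 = 439.45 µV.
Code 0xFDC = 4060 decimal.
V_out = 0 + 4060 × 0.000439453 V = 1.78418 V.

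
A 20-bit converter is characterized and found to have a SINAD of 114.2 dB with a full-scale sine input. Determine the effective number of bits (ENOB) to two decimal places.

18.68 bits

ENOB = (SINAD − 1.76) / 6.02 = (114.2 − 1.76)/6.02 = 18.678.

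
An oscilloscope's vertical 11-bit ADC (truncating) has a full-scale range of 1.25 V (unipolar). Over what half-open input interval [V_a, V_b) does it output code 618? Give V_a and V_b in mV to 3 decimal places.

[377.197 mV, 377.808 mV)

LSB = 1.25/2^11 = 0.610 mV.
V_a = V_low + 618·LSB = 0.377197 V; V_b = V_low + 619·LSB = 0.377808 V.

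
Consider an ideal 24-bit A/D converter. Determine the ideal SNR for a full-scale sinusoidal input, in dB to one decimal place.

SNR ≈ 6.02·N + 1.76 dB = 6.02·24 + 1.76 = 146.24 dB.

146.2 dB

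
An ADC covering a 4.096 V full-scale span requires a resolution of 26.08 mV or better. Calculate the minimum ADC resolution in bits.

Number of steps required ≥ 4.096 V / 26.08 mV = 157.06.
Need 2^N ≥ 157.06; 2^7 = 128, 2^8 = 256.
Minimum N = 8.

8 bits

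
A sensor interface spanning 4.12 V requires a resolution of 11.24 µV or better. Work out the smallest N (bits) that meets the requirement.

Number of steps required ≥ 4.12 V / 11.24 µV = 366548.04.
Need 2^N ≥ 366548.04; 2^18 = 262144, 2^19 = 524288.
Minimum N = 19.

19 bits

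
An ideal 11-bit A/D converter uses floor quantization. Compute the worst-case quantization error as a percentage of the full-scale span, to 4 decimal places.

0.0488 %

Truncating → worst-case error = 1 LSB = V_FS/2^11, so 100/2048 = 0.0488281 % of full scale.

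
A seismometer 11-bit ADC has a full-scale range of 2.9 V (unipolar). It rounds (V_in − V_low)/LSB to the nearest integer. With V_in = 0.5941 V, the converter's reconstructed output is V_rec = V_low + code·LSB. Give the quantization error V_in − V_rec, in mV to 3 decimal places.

One LSB is 2.9 V / 2048 = 1.416 mV.
(0.5941 − 0)/0.00141602 = 419.5575; round gives code 420.
V_rec = 0 + 420·0.00141602 = 0.59472656 V.
Error = 0.5941 − 0.59472656 = -0.000626562 V = -0.627 mV.

-0.627 mV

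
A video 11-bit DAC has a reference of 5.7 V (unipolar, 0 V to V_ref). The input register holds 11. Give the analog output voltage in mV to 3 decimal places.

LSB = 5.7 V / 2^11 = 2.783 mV.
V_out = 0 + 11 × 0.0027832 V = 0.0306152 V.
= 30.615 mV.

30.615 mV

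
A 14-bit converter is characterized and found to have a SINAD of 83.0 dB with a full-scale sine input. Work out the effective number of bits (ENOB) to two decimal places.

ENOB = (SINAD − 1.76) / 6.02 = (83.0 − 1.76)/6.02 = 13.495.

13.50 bits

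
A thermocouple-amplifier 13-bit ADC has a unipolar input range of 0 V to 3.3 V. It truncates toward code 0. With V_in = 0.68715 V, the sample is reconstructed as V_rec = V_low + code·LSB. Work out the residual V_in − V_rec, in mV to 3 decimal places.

0.321 mV

Step size: 3.3 V ÷ 2^13 = 402.83 µV.
(V_in − V_low)/LSB = (0.68715 − 0)/0.000402832 = 1705.7978 → code 1705 (floor).
Reconstructed: 0.68682861 V.
Error = 0.68715 − 0.68682861 = 0.000321387 V = 0.321 mV.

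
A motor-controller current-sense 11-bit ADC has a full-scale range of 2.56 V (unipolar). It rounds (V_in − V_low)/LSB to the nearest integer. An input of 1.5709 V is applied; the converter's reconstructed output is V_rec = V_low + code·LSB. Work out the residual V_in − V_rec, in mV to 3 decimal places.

-0.350 mV

One LSB is 2.56 V / 2048 = 1.250 mV.
(1.5709 − 0)/0.00125 = 1256.7200; round gives code 1257.
Code 1257 maps back to 0 + 1257×0.00125 V = 1.57125 V.
V_in − V_rec = -0.00035 V = -0.350 mV.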